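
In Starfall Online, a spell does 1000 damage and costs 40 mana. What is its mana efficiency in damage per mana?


Efficiency = damage / mana
= 1000 / 40
= 25.00

25.00 dmg/mana


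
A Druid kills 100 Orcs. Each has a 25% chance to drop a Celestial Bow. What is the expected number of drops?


Expected drops = kills * (drop_rate / 100)
= 100 * (25 / 100)
= 100 * 0.25
= 25.0

25.0 drops


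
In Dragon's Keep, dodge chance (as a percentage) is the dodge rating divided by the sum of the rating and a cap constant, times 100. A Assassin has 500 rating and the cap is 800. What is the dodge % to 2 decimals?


dodge% = 500 / (500 + 800) * 100
= 500 / 1300 * 100
= 0.384615 * 100
= 38.46%

38.46%


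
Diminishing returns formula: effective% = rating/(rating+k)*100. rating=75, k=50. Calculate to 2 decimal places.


effective% = rating / (rating + k) * 100
= 75 / (75 + 50) * 100
= 75 / 125 * 100
= 0.6 * 100
= 60.00%

60.00%


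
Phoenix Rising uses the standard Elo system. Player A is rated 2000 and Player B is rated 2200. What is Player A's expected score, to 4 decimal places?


Elo expected score: Ea = 1/(1 + 10^((Rb-Ra)/400))
Rb - Ra = 2200 - 2000 = 200
(Rb-Ra)/400 = 200/400 = 0.5
10^0.5 = 3.162278
Ea = 1/(1 + 3.162278) = 1/4.162278 = 0.2403

0.2403


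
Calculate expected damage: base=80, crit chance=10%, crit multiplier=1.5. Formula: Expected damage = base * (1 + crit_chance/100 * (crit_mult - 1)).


E[dmg] = base * (1 + crit_chance * (crit_mult - 1))
cc as decimal = 10/100 = 0.1
cm - 1 = 1.5 - 1 = 0.5
Bonus factor = 0.1 * 0.5 = 0.05
Total multiplier = 1 + 0.05 = 1.05
Expected damage = 80 * 1.05 = 84.00

84.00 damage


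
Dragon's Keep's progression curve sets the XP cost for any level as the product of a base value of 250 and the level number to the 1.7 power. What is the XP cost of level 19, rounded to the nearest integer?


XP = 250 * level^1.7
Substitute level = 19:
XP = 250 * 19^1.7
= 250 * 149.2386
= 37310

37310 XP


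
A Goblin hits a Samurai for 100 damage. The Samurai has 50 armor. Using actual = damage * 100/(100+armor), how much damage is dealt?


actual = 100 * 100 / (100 + 50)
= 100 * 100 / 150
= 10000 / 150
= 66.67

66.67 damage


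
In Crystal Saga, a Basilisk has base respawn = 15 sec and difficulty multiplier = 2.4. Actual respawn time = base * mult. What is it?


Respawn time = base * multiplier
= 15 * 2.4
= 36.0 seconds

36.0 seconds


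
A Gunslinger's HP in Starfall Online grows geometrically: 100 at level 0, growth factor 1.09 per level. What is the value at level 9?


value = base * growth^level
= 100 * 1.09^9
= 100 * 2.171893
= 217.19

217.19 HP


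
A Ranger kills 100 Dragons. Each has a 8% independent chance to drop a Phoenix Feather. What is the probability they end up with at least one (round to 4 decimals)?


P(at least one) = 1 - P(none) = 1 - (1-p)^n
p = 8/100 = 0.08
1 - p = 0.92
(1 - p)^100 = 0.92^100 = 0.000239
P(at least one) = 1 - 0.000239 = 0.9998

0.9998


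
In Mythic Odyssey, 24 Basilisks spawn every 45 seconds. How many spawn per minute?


Spawns per minute = count * (60 / interval)
= 24 * (60 / 45)
= 24 * 1.3333
= 32.0

32.0 per minute


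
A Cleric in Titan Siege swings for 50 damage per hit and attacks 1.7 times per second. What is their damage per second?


DPS = damage * attack_speed
= 50 * 1.7
= 85.0

85.0 DPS


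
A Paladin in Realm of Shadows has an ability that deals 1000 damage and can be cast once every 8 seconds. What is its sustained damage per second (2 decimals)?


DPS = damage / cooldown
= 1000 / 8
= 125.00

125.00 DPS


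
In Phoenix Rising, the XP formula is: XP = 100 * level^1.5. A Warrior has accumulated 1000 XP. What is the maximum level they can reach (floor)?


XP = 100 * level^1.5, so level = (XP / 100)^(1/1.5)
= (1000 / 100)^(1/1.5)
= 10.0^0.6667
= 4.6416
Floor: level = 4

level 4


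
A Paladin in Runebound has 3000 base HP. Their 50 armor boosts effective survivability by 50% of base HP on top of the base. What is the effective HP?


EHP = 3000 * (1 + 50/100)
= 3000 * (1 + 0.5)
= 3000 * 1.5
= 4500.0

4500.0 EHP


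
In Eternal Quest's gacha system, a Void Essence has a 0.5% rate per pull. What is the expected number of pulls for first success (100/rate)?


Expected pulls for a geometric distribution = 1/p = 100 / rate%
= 100 / 0.5
= 200.0

200.0 pulls


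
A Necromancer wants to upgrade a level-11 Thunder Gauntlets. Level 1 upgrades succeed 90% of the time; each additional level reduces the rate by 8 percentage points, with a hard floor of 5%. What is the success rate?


raw_rate = 90 - 8 * (11 - 1)
= 90 - 8 * 10
= 90 - 80
= 10
Apply floor: max(10, 5) = 10%

10%


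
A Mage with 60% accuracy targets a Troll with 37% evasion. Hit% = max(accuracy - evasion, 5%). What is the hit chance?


accuracy - evasion = 60 - 37 = 23
Apply floor: max(23, 5) = 23
Hit chance = 23%

23%


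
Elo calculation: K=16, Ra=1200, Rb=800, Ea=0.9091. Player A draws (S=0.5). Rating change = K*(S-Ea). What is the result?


Elo update: delta = K * (S - Ea), where S = 0.5 (draws)
S - Ea = 0.5 - 0.9091 = -0.4091
Rating change = 16 * -0.4091
= -6.55

-6.55 rating points


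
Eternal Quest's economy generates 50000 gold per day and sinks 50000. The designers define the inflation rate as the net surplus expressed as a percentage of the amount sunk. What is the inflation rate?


Net gold = 50000 - 50000 = 0
Inflation rate = net / sunk * 100 = 0 / 50000 * 100
= 0.0 * 100
= 0.00%

0.00%


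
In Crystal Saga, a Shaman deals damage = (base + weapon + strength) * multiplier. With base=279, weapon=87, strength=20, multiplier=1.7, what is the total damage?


Sum base + weapon + str = 279 + 87 + 20 = 386
Multiply by 1.7:
386 * 1.7 = 656.2

656.2 damage


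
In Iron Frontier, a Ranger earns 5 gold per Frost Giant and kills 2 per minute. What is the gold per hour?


Gold per minute = 5 * 2 = 10
Gold per hour = 10 * 60 = 600

600 gold/hour


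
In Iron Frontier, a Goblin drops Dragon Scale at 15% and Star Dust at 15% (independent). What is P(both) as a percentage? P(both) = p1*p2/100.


For independent events, P(both) = P(A) * P(B)
= 15% * 15%
= 225 / 100 %
= 2.25%

2.25%


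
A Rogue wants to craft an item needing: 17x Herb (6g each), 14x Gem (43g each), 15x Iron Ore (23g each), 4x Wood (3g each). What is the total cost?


Cost breakdown:
  Herb: 17 * 6 = 102
  Gem: 14 * 43 = 602
  Iron Ore: 15 * 23 = 345
  Wood: 4 * 3 = 12
Total = 102 + 602 + 345 + 12 = 1061

1061 gold


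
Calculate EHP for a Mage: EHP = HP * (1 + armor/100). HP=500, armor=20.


EHP = 500 * (1 + 20/100)
= 500 * (1 + 0.2)
= 500 * 1.2
= 600.0

600.0 EHP


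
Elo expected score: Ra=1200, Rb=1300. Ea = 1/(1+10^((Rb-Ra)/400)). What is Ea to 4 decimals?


Elo expected score: Ea = 1/(1 + 10^((Rb-Ra)/400))
Rb - Ra = 1300 - 1200 = 100
(Rb-Ra)/400 = 100/400 = 0.25
10^0.25 = 1.778279
Ea = 1/(1 + 1.778279) = 1/2.778279 = 0.3599

0.3599


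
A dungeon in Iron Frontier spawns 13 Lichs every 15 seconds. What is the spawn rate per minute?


Spawns per minute = count * (60 / interval)
= 13 * (60 / 15)
= 13 * 4.0
= 52.0

52.0 per minute


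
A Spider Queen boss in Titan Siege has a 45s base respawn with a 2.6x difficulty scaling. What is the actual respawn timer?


Respawn time = base * multiplier
= 45 * 2.6
= 117.0 seconds

117.0 seconds


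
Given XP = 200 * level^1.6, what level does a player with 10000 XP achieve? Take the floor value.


XP = 200 * level^1.6, so level = (XP / 200)^(1/1.6)
= (10000 / 200)^(1/1.6)
= 50.0^0.625
= 11.5307
Floor: level = 11

level 11


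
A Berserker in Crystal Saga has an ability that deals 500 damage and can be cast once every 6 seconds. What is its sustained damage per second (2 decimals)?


DPS = damage / cooldown
= 500 / 6
= 83.33

83.33 DPS


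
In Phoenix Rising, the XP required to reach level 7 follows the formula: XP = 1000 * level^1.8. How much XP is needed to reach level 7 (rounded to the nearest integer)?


XP = 1000 * level^1.8
Substitute level = 7:
XP = 1000 * 7^1.8
= 1000 * 33.2029
= 33203

33203 XP


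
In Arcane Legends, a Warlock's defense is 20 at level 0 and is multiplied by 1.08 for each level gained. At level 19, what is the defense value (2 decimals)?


value = base * growth^level
= 20 * 1.08^19
= 20 * 4.315701
= 86.31

86.31 defense


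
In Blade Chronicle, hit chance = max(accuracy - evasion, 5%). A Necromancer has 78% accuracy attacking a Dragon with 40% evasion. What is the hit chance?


accuracy - evasion = 78 - 40 = 38
Apply floor: max(38, 5) = 38
Hit chance = 38%

38%


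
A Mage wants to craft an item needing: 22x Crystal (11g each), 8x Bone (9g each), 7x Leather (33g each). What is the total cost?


Cost breakdown:
  Crystal: 22 * 11 = 242
  Bone: 8 * 9 = 72
  Leather: 7 * 33 = 231
Total = 242 + 72 + 231 = 545

545 gold


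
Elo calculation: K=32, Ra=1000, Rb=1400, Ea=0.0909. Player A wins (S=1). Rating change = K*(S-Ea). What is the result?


Elo update: delta = K * (S - Ea), where S = 1 (wins)
S - Ea = 1 - 0.0909 = 0.9091
Rating change = 32 * 0.9091
= 29.09

29.09 rating points


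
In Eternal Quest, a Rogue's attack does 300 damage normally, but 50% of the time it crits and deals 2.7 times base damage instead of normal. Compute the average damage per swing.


E[dmg] = base * (1 + crit_chance * (crit_mult - 1))
cc as decimal = 50/100 = 0.5
cm - 1 = 2.7 - 1 = 1.7
Bonus factor = 0.5 * 1.7 = 0.85
Total multiplier = 1 + 0.85 = 1.85
Expected damage = 300 * 1.85 = 555.00

555.00 damage


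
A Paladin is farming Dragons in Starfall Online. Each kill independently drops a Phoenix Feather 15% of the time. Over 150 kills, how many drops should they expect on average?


Expected drops = kills * (drop_rate / 100)
= 150 * (15 / 100)
= 150 * 0.15
= 22.5

22.5 drops


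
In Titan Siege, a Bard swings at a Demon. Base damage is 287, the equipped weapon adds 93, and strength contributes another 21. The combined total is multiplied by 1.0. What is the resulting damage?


Sum base + weapon + str = 287 + 93 + 21 = 401
Multiply by 1.0:
401 * 1.0 = 401.0

401.0 damage


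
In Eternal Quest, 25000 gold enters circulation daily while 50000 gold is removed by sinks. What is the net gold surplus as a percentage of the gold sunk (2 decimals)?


Net gold = 25000 - 50000 = -25000
Inflation rate = net / sunk * 100 = -25000 / 50000 * 100
= -0.5 * 100
= -50.00%

-50.00%


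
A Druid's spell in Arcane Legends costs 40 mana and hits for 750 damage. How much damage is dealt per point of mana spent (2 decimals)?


Efficiency = damage / mana
= 750 / 40
= 18.75

18.75 dmg/mana


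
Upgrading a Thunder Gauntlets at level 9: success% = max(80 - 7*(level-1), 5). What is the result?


raw_rate = 80 - 7 * (9 - 1)
= 80 - 7 * 8
= 80 - 56
= 24
Apply floor: max(24, 5) = 24%

24%


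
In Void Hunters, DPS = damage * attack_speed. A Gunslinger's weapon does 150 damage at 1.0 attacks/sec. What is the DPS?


DPS = damage * attack_speed
= 150 * 1.0
= 150.0

150.0 DPS


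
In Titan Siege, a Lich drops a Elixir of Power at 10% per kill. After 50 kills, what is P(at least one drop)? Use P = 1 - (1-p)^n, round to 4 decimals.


P(at least one) = 1 - P(none) = 1 - (1-p)^n
p = 10/100 = 0.1
1 - p = 0.9
(1 - p)^50 = 0.9^50 = 0.005154
P(at least one) = 1 - 0.005154 = 0.9948

0.9948


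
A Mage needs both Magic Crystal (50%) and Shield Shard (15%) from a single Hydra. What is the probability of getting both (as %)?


For independent events, P(both) = P(A) * P(B)
= 50% * 15%
= 750 / 100 %
= 7.5%

7.5%


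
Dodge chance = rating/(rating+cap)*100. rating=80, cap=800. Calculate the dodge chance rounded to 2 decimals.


dodge% = 80 / (80 + 800) * 100
= 80 / 880 * 100
= 0.090909 * 100
= 9.09%

9.09%


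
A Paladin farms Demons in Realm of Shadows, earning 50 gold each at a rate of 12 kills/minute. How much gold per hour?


Gold per minute = 50 * 12 = 600
Gold per hour = 600 * 60 = 36000

36000 gold/hour


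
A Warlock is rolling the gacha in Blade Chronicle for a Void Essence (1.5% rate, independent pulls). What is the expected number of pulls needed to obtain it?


Expected pulls for a geometric distribution = 1/p = 100 / rate%
= 100 / 1.5
= 66.67

66.67 pulls


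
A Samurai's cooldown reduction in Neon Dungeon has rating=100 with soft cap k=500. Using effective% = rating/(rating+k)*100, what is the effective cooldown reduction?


effective% = rating / (rating + k) * 100
= 100 / (100 + 500) * 100
= 100 / 600 * 100
= 0.166667 * 100
= 16.67%

16.67%


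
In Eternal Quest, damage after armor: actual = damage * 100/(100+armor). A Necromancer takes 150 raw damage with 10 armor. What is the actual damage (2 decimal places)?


actual = 150 * 100 / (100 + 10)
= 150 * 100 / 110
= 15000 / 110
= 136.36

136.36 damage


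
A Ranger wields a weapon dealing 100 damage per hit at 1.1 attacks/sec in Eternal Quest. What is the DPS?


DPS = damage * attack_speed
= 100 * 1.1
= 110.0

110.0 DPS


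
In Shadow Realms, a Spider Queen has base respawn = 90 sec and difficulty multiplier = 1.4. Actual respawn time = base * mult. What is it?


Respawn time = base * multiplier
= 90 * 1.4
= 126.0 seconds

126.0 seconds


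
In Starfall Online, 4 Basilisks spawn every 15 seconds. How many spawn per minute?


Spawns per minute = count * (60 / interval)
= 4 * (60 / 15)
= 4 * 4.0
= 16.0

16.0 per minute


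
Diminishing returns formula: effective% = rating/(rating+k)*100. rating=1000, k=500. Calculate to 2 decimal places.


effective% = rating / (rating + k) * 100
= 1000 / (1000 + 500) * 100
= 1000 / 1500 * 100
= 0.666667 * 100
= 66.67%

66.67%


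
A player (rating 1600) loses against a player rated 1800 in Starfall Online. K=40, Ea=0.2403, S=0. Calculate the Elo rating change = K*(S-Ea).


Elo update: delta = K * (S - Ea), where S = 0 (loses)
S - Ea = 0 - 0.2403 = -0.2403
Rating change = 40 * -0.2403
= -9.61

-9.61 rating points


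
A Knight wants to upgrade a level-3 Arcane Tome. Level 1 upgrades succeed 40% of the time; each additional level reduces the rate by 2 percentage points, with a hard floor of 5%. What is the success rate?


raw_rate = 40 - 2 * (3 - 1)
= 40 - 2 * 2
= 40 - 4
= 36
Apply floor: max(36, 5) = 36%

36%


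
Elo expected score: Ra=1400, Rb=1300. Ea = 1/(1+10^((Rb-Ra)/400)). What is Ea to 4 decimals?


Elo expected score: Ea = 1/(1 + 10^((Rb-Ra)/400))
Rb - Ra = 1300 - 1400 = -100
(Rb-Ra)/400 = -100/400 = -0.25
10^-0.25 = 0.562341
Ea = 1/(1 + 0.562341) = 1/1.562341 = 0.6401

0.6401


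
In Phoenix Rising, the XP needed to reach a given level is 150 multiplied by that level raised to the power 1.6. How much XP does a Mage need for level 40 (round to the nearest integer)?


XP = 150 * level^1.6
Substitute level = 40:
XP = 150 * 40^1.6
= 150 * 365.844
= 54877

54877 XP


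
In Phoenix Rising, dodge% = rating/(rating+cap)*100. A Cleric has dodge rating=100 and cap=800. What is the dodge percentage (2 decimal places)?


dodge% = 100 / (100 + 800) * 100
= 100 / 900 * 100
= 0.111111 * 100
= 11.11%

11.11%


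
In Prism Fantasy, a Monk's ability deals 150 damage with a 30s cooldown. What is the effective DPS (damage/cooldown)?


DPS = damage / cooldown
= 150 / 30
= 5.00

5.00 DPS


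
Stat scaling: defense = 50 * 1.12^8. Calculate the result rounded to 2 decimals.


value = base * growth^level
= 50 * 1.12^8
= 50 * 2.475963
= 123.80

123.80 defense


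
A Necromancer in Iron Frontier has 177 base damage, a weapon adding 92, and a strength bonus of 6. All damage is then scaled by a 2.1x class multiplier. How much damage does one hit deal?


Sum base + weapon + str = 177 + 92 + 6 = 275
Multiply by 2.1:
275 * 2.1 = 577.5

577.5 damage


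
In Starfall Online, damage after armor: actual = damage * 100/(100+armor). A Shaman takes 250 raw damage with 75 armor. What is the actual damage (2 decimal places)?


actual = 250 * 100 / (100 + 75)
= 250 * 100 / 175
= 25000 / 175
= 142.86

142.86 damage


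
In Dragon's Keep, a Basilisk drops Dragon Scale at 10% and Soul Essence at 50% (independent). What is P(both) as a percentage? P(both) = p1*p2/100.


For independent events, P(both) = P(A) * P(B)
= 10% * 50%
= 500 / 100 %
= 5.0%

5.0%


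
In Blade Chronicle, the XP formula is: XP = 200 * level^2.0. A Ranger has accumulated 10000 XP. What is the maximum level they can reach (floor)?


XP = 200 * level^2.0, so level = (XP / 200)^(1/2.0)
= (10000 / 200)^(1/2.0)
= 50.0^0.5
= 7.0711
Floor: level = 7

level 7


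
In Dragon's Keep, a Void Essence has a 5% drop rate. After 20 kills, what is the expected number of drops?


Expected drops = kills * (drop_rate / 100)
= 20 * (5 / 100)
= 20 * 0.05
= 1.0

1.0 drops


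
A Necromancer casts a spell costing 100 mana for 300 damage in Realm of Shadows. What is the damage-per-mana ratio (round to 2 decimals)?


Efficiency = damage / mana
= 300 / 100
= 3.00

3.00 dmg/mana


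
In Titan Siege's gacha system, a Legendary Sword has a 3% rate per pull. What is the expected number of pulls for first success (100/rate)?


Expected pulls for a geometric distribution = 1/p = 100 / rate%
= 100 / 3
= 33.33

33.33 pulls


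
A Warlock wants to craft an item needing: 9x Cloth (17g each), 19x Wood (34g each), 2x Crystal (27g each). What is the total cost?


Cost breakdown:
  Cloth: 9 * 17 = 153
  Wood: 19 * 34 = 646
  Crystal: 2 * 27 = 54
Total = 153 + 646 + 54 = 853

853 gold


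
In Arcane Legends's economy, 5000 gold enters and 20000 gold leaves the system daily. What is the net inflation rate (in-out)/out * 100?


Net gold = 5000 - 20000 = -15000
Inflation rate = net / sunk * 100 = -15000 / 20000 * 100
= -0.75 * 100
= -75.00%

-75.00%


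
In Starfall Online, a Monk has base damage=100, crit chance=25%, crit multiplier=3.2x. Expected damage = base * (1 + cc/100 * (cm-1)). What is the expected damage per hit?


E[dmg] = base * (1 + crit_chance * (crit_mult - 1))
cc as decimal = 25/100 = 0.25
cm - 1 = 3.2 - 1 = 2.2
Bonus factor = 0.25 * 2.2 = 0.55
Total multiplier = 1 + 0.55 = 1.55
Expected damage = 100 * 1.55 = 155.00

155.00 damage


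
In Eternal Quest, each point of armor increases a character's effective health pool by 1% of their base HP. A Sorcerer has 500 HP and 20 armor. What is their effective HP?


EHP = 500 * (1 + 20/100)
= 500 * (1 + 0.2)
= 500 * 1.2
= 600.0

600.0 EHP


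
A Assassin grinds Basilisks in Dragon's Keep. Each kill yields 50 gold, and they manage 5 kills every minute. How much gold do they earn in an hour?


Gold per minute = 50 * 5 = 250
Gold per hour = 250 * 60 = 15000

15000 gold/hour


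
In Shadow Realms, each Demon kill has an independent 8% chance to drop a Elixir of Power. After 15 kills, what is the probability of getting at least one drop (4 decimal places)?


P(at least one) = 1 - P(none) = 1 - (1-p)^n
p = 8/100 = 0.08
1 - p = 0.92
(1 - p)^15 = 0.92^15 = 0.286297
P(at least one) = 1 - 0.286297 = 0.7137

0.7137


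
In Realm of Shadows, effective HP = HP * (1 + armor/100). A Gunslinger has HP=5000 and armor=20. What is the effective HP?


EHP = 5000 * (1 + 20/100)
= 5000 * (1 + 0.2)
= 5000 * 1.2
= 6000.0

6000.0 EHP


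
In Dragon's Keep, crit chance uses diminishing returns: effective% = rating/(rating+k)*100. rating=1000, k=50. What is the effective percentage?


effective% = rating / (rating + k) * 100
= 1000 / (1000 + 50) * 100
= 1000 / 1050 * 100
= 0.952381 * 100
= 95.24%

95.24%


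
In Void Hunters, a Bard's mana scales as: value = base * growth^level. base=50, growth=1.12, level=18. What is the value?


value = base * growth^level
= 50 * 1.12^18
= 50 * 7.689966
= 384.50

384.50 mana


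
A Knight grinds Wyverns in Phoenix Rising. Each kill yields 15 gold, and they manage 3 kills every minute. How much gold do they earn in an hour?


Gold per minute = 15 * 3 = 45
Gold per hour = 45 * 60 = 2700

2700 gold/hour


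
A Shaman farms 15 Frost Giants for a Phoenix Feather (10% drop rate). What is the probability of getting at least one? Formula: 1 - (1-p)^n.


P(at least one) = 1 - P(none) = 1 - (1-p)^n
p = 10/100 = 0.1
1 - p = 0.9
(1 - p)^15 = 0.9^15 = 0.205891
P(at least one) = 1 - 0.205891 = 0.7941

0.7941


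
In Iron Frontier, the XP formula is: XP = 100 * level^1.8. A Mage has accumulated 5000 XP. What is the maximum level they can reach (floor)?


XP = 100 * level^1.8, so level = (XP / 100)^(1/1.8)
= (5000 / 100)^(1/1.8)
= 50.0^0.5556
= 8.7876
Floor: level = 8

level 8


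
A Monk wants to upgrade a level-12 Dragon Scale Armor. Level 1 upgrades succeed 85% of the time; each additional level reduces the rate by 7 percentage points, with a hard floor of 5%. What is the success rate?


raw_rate = 85 - 7 * (12 - 1)
= 85 - 7 * 11
= 85 - 77
= 8
Apply floor: max(8, 5) = 8%

8%


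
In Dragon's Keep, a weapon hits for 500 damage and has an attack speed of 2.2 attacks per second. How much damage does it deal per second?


DPS = damage * attack_speed
= 500 * 2.2
= 1100.0

1100.0 DPS


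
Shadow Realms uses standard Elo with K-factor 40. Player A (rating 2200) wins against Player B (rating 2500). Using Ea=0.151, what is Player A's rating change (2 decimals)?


Elo update: delta = K * (S - Ea), where S = 1 (wins)
S - Ea = 1 - 0.151 = 0.849
Rating change = 40 * 0.849
= 33.96

33.96 rating points


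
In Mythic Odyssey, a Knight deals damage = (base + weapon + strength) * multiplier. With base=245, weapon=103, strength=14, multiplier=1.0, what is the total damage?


Sum base + weapon + str = 245 + 103 + 14 = 362
Multiply by 1.0:
362 * 1.0 = 362.0

362.0 damage


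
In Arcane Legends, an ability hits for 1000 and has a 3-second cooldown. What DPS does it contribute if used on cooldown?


DPS = damage / cooldown
= 1000 / 3
= 333.33

333.33 DPS


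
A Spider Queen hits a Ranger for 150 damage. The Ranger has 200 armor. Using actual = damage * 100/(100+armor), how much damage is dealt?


actual = 150 * 100 / (100 + 200)
= 150 * 100 / 300
= 15000 / 300
= 50.00

50.00 damage


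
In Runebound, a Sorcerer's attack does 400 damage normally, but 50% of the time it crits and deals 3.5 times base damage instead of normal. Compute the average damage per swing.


E[dmg] = base * (1 + crit_chance * (crit_mult - 1))
cc as decimal = 50/100 = 0.5
cm - 1 = 3.5 - 1 = 2.5
Bonus factor = 0.5 * 2.5 = 1.25
Total multiplier = 1 + 1.25 = 2.25
Expected damage = 400 * 2.25 = 900.00

900.00 damage


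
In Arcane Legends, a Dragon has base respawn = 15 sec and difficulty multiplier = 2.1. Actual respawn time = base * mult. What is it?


Respawn time = base * multiplier
= 15 * 2.1
= 31.5 seconds

31.5 seconds


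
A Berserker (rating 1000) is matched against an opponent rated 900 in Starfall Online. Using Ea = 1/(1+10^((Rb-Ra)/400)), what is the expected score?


Elo expected score: Ea = 1/(1 + 10^((Rb-Ra)/400))
Rb - Ra = 900 - 1000 = -100
(Rb-Ra)/400 = -100/400 = -0.25
10^-0.25 = 0.562341
Ea = 1/(1 + 0.562341) = 1/1.562341 = 0.6401

0.6401


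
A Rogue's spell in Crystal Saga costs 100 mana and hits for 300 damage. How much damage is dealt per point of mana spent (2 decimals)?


Efficiency = damage / mana
= 300 / 100
= 3.00

3.00 dmg/mana


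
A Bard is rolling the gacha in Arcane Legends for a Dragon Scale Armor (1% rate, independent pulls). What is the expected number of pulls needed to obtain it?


Expected pulls for a geometric distribution = 1/p = 100 / rate%
= 100 / 1
= 100.0

100.0 pulls


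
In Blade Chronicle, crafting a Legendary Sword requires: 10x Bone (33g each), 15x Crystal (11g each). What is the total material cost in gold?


Cost breakdown:
  Bone: 10 * 33 = 330
  Crystal: 15 * 11 = 165
Total = 330 + 165 = 495

495 gold


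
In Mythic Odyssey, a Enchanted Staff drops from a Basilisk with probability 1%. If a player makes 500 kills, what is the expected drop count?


Expected drops = kills * (drop_rate / 100)
= 500 * (1 / 100)
= 500 * 0.01
= 5.0

5.0 drops


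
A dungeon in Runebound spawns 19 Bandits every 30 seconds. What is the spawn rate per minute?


Spawns per minute = count * (60 / interval)
= 19 * (60 / 30)
= 19 * 2.0
= 38.0

38.0 per minute


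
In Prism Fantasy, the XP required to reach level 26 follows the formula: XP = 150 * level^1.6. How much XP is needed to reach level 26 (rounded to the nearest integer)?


XP = 150 * level^1.6
Substitute level = 26:
XP = 150 * 26^1.6
= 150 * 183.6358
= 27545

27545 XP


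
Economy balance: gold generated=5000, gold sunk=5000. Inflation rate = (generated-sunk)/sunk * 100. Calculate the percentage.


Net gold = 5000 - 5000 = 0
Inflation rate = net / sunk * 100 = 0 / 5000 * 100
= 0.0 * 100
= 0.00%

0.00%


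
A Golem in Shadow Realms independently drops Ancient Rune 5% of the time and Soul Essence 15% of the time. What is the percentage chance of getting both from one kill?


For independent events, P(both) = P(A) * P(B)
= 5% * 15%
= 75 / 100 %
= 0.75%

0.75%


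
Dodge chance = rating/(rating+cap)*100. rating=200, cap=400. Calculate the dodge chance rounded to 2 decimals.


dodge% = 200 / (200 + 400) * 100
= 200 / 600 * 100
= 0.333333 * 100
= 33.33%

33.33%


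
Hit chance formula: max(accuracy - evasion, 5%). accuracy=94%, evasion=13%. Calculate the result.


accuracy - evasion = 94 - 13 = 81
Apply floor: max(81, 5) = 81
Hit chance = 81%

81%


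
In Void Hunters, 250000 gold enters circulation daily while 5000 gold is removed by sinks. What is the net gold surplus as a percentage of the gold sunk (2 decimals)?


Net gold = 250000 - 5000 = 245000
Inflation rate = net / sunk * 100 = 245000 / 5000 * 100
= 49.0 * 100
= 4900.00%

4900.00%


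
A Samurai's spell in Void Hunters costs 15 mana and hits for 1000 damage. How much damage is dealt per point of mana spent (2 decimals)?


Efficiency = damage / mana
= 1000 / 15
= 66.67

66.67 dmg/mana


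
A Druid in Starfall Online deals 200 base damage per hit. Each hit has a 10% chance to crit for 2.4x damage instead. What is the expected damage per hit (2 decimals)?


E[dmg] = base * (1 + crit_chance * (crit_mult - 1))
cc as decimal = 10/100 = 0.1
cm - 1 = 2.4 - 1 = 1.4
Bonus factor = 0.1 * 1.4 = 0.14
Total multiplier = 1 + 0.14 = 1.14
Expected damage = 200 * 1.14 = 228.00

228.00 damage


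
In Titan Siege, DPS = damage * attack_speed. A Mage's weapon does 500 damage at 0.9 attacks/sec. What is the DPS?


DPS = damage * attack_speed
= 500 * 0.9
= 450.0

450.0 DPS


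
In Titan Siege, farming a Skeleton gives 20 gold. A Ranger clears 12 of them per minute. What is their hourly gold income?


Gold per minute = 20 * 12 = 240
Gold per hour = 240 * 60 = 14400

14400 gold/hour


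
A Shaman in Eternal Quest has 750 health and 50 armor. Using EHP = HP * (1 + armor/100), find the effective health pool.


EHP = 750 * (1 + 50/100)
= 750 * (1 + 0.5)
= 750 * 1.5
= 1125.0

1125.0 EHP


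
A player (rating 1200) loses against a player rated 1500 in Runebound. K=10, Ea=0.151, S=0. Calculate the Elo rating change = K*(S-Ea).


Elo update: delta = K * (S - Ea), where S = 0 (loses)
S - Ea = 0 - 0.151 = -0.151
Rating change = 10 * -0.151
= -1.51

-1.51 rating points


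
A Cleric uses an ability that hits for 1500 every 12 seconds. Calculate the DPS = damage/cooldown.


DPS = damage / cooldown
= 1500 / 12
= 125.00

125.00 DPS


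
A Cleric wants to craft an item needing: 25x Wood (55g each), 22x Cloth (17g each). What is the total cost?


Cost breakdown:
  Wood: 25 * 55 = 1375
  Cloth: 22 * 17 = 374
Total = 1375 + 374 = 1749

1749 gold


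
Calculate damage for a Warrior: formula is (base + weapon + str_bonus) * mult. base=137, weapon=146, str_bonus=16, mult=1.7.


Sum base + weapon + str = 137 + 146 + 16 = 299
Multiply by 1.7:
299 * 1.7 = 508.3

508.3 damage


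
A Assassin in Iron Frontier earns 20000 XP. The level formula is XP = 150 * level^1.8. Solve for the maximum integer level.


XP = 150 * level^1.8, so level = (XP / 150)^(1/1.8)
= (20000 / 150)^(1/1.8)
= 133.3333^0.5556
= 15.1538
Floor: level = 15

level 15


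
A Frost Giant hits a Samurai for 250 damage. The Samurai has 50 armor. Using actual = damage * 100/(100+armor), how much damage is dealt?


actual = 250 * 100 / (100 + 50)
= 250 * 100 / 150
= 25000 / 150
= 166.67

166.67 damage


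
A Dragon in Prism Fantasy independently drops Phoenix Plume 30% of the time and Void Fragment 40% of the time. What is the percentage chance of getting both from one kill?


For independent events, P(both) = P(A) * P(B)
= 30% * 40%
= 1200 / 100 %
= 12.0%

12.0%


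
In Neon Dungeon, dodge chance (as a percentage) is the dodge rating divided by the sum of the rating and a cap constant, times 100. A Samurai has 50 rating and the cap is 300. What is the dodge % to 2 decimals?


dodge% = 50 / (50 + 300) * 100
= 50 / 350 * 100
= 0.142857 * 100
= 14.29%

14.29%


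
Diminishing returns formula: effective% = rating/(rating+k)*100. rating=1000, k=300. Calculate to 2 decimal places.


effective% = rating / (rating + k) * 100
= 1000 / (1000 + 300) * 100
= 1000 / 1300 * 100
= 0.769231 * 100
= 76.92%

76.92%


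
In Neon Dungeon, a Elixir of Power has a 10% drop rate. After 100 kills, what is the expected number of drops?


Expected drops = kills * (drop_rate / 100)
= 100 * (10 / 100)
= 100 * 0.1
= 10.0

10.0 drops


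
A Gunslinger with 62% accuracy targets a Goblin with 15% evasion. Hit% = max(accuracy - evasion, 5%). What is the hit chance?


accuracy - evasion = 62 - 15 = 47
Apply floor: max(47, 5) = 47
Hit chance = 47%

47%


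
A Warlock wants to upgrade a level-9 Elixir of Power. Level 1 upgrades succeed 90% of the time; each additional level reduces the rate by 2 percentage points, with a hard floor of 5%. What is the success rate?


raw_rate = 90 - 2 * (9 - 1)
= 90 - 2 * 8
= 90 - 16
= 74
Apply floor: max(74, 5) = 74%

74%


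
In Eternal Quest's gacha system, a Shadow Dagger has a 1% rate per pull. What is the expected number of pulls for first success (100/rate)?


Expected pulls for a geometric distribution = 1/p = 100 / rate%
= 100 / 1
= 100.0

100.0 pulls


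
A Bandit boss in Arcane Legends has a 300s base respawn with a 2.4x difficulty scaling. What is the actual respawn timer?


Respawn time = base * multiplier
= 300 * 2.4
= 720.0 seconds

720.0 seconds


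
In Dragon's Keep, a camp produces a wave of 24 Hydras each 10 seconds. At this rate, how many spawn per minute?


Spawns per minute = count * (60 / interval)
= 24 * (60 / 10)
= 24 * 6.0
= 144.0

144.0 per minute


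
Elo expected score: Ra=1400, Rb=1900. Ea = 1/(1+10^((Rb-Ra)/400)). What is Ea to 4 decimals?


Elo expected score: Ea = 1/(1 + 10^((Rb-Ra)/400))
Rb - Ra = 1900 - 1400 = 500
(Rb-Ra)/400 = 500/400 = 1.25
10^1.25 = 17.782794
Ea = 1/(1 + 17.782794) = 1/18.782794 = 0.0532

0.0532


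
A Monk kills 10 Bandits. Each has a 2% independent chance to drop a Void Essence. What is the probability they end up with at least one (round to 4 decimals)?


P(at least one) = 1 - P(none) = 1 - (1-p)^n
p = 2/100 = 0.02
1 - p = 0.98
(1 - p)^10 = 0.98^10 = 0.817073
P(at least one) = 1 - 0.817073 = 0.1829

0.1829


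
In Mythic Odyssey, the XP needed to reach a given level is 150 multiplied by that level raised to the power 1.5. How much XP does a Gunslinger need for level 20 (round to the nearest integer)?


XP = 150 * level^1.5
Substitute level = 20:
XP = 150 * 20^1.5
= 150 * 89.4427
= 13416

13416 XP


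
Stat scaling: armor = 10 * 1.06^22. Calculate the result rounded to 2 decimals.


value = base * growth^level
= 10 * 1.06^22
= 10 * 3.603537
= 36.04

36.04 armor


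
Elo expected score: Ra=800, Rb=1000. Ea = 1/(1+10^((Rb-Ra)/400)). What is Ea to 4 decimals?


Elo expected score: Ea = 1/(1 + 10^((Rb-Ra)/400))
Rb - Ra = 1000 - 800 = 200
(Rb-Ra)/400 = 200/400 = 0.5
10^0.5 = 3.162278
Ea = 1/(1 + 3.162278) = 1/4.162278 = 0.2403

0.2403


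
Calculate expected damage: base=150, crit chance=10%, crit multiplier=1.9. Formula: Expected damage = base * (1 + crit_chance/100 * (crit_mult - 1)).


E[dmg] = base * (1 + crit_chance * (crit_mult - 1))
cc as decimal = 10/100 = 0.1
cm - 1 = 1.9 - 1 = 0.9
Bonus factor = 0.1 * 0.9 = 0.09
Total multiplier = 1 + 0.09 = 1.09
Expected damage = 150 * 1.09 = 163.50

163.50 damage


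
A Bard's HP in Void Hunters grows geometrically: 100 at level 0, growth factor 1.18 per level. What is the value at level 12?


value = base * growth^level
= 100 * 1.18^12
= 100 * 7.287593
= 728.76

728.76 HP


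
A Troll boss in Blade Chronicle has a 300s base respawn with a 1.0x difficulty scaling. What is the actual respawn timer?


Respawn time = base * multiplier
= 300 * 1.0
= 300.0 seconds

300.0 seconds


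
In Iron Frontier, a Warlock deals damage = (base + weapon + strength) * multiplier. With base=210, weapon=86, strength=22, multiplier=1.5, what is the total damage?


Sum base + weapon + str = 210 + 86 + 22 = 318
Multiply by 1.5:
318 * 1.5 = 477.0

477.0 damage


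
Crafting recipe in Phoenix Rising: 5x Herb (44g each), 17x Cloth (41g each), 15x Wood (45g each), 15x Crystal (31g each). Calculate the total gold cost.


Cost breakdown:
  Herb: 5 * 44 = 220
  Cloth: 17 * 41 = 697
  Wood: 15 * 45 = 675
  Crystal: 15 * 31 = 465
Total = 220 + 697 + 675 + 465 = 2057

2057 gold


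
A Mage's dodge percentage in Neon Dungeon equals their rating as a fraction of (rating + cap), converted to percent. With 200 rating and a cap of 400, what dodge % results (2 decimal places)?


dodge% = 200 / (200 + 400) * 100
= 200 / 600 * 100
= 0.333333 * 100
= 33.33%

33.33%


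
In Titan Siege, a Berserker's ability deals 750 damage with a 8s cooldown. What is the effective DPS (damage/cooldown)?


DPS = damage / cooldown
= 750 / 8
= 93.75

93.75 DPS


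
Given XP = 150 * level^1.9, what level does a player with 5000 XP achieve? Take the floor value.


XP = 150 * level^1.9, so level = (XP / 150)^(1/1.9)
= (5000 / 150)^(1/1.9)
= 33.3333^0.5263
= 6.3316
Floor: level = 6

level 6


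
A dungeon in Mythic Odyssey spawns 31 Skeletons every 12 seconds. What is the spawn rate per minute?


Spawns per minute = count * (60 / interval)
= 31 * (60 / 12)
= 31 * 5.0
= 155.0

155.0 per minute


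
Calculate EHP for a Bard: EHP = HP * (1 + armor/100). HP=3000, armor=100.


EHP = 3000 * (1 + 100/100)
= 3000 * (1 + 1.0)
= 3000 * 2.0
= 6000.0

6000.0 EHP


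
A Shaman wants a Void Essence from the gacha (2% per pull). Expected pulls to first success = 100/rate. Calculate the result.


Expected pulls for a geometric distribution = 1/p = 100 / rate%
= 100 / 2
= 50.0

50.0 pulls


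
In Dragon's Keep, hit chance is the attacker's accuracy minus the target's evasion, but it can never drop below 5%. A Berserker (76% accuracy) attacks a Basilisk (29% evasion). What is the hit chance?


accuracy - evasion = 76 - 29 = 47
Apply floor: max(47, 5) = 47
Hit chance = 47%

47%


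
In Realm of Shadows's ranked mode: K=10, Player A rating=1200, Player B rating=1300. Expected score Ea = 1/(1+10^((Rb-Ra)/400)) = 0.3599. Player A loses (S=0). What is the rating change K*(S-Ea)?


Elo update: delta = K * (S - Ea), where S = 0 (loses)
S - Ea = 0 - 0.3599 = -0.3599
Rating change = 10 * -0.3599
= -3.60

-3.60 rating points


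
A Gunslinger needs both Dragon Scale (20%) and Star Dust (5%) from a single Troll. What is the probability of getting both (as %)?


For independent events, P(both) = P(A) * P(B)
= 20% * 5%
= 100 / 100 %
= 1.0%

1.0%


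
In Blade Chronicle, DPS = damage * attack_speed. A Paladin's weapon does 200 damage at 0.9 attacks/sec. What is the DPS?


DPS = damage * attack_speed
= 200 * 0.9
= 180.0

180.0 DPS


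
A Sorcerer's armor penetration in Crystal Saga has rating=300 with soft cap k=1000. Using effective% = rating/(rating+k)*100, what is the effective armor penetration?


effective% = rating / (rating + k) * 100
= 300 / (300 + 1000) * 100
= 300 / 1300 * 100
= 0.230769 * 100
= 23.08%

23.08%


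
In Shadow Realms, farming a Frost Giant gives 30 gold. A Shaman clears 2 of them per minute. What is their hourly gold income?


Gold per minute = 30 * 2 = 60
Gold per hour = 60 * 60 = 3600

3600 gold/hour


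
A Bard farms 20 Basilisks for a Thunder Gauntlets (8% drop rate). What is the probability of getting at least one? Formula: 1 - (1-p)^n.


P(at least one) = 1 - P(none) = 1 - (1-p)^n
p = 8/100 = 0.08
1 - p = 0.92
(1 - p)^20 = 0.92^20 = 0.188693
P(at least one) = 1 - 0.188693 = 0.8113

0.8113


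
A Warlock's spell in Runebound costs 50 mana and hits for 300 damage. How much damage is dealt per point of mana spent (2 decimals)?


Efficiency = damage / mana
= 300 / 50
= 6.00

6.00 dmg/mana


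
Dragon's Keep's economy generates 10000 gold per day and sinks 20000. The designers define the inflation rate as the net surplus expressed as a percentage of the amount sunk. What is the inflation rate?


Net gold = 10000 - 20000 = -10000
Inflation rate = net / sunk * 100 = -10000 / 20000 * 100
= -0.5 * 100
= -50.00%

-50.00%


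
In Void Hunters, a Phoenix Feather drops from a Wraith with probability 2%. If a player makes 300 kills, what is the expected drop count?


Expected drops = kills * (drop_rate / 100)
= 300 * (2 / 100)
= 300 * 0.02
= 6.0

6.0 drops


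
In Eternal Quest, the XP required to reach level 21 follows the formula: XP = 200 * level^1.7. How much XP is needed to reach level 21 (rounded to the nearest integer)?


XP = 200 * level^1.7
Substitute level = 21:
XP = 200 * 21^1.7
= 200 * 176.9183
= 35384

35384 XP


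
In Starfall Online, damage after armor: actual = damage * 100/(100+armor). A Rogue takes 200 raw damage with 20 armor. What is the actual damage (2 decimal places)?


actual = 200 * 100 / (100 + 20)
= 200 * 100 / 120
= 20000 / 120
= 166.67

166.67 damage


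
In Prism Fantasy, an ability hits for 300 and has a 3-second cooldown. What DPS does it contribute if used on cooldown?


DPS = damage / cooldown
= 300 / 3
= 100.00

100.00 DPS


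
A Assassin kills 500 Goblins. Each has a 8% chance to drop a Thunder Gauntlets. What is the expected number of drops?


Expected drops = kills * (drop_rate / 100)
= 500 * (8 / 100)
= 500 * 0.08
= 40.0

40.0 drops


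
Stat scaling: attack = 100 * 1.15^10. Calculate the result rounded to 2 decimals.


value = base * growth^level
= 100 * 1.15^10
= 100 * 4.045558
= 404.56

404.56 attack


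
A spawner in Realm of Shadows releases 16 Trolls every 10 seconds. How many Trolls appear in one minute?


Spawns per minute = count * (60 / interval)
= 16 * (60 / 10)
= 16 * 6.0
= 96.0

96.0 per minute


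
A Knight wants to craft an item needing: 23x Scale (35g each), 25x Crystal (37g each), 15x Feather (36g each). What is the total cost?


Cost breakdown:
  Scale: 23 * 35 = 805
  Crystal: 25 * 37 = 925
  Feather: 15 * 36 = 540
Total = 805 + 925 + 540 = 2270

2270 gold


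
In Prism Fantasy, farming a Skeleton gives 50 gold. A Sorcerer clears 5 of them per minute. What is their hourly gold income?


Gold per minute = 50 * 5 = 250
Gold per hour = 250 * 60 = 15000

15000 gold/hour


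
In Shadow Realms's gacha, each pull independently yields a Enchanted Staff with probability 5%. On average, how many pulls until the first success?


Expected pulls for a geometric distribution = 1/p = 100 / rate%
= 100 / 5
= 20.0

20.0 pulls


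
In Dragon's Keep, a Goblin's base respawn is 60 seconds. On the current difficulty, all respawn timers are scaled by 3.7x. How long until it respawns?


Respawn time = base * multiplier
= 60 * 3.7
= 222.0 seconds

222.0 seconds
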